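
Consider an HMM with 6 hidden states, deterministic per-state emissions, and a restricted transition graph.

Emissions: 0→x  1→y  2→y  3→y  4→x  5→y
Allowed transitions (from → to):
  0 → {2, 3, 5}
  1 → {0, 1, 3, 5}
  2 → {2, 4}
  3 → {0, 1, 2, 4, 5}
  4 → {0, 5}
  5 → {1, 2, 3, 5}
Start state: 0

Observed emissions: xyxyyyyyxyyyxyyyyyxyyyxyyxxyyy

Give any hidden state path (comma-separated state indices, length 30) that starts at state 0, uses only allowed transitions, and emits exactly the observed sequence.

  0: obs=x cand={0,4} pick 0 [start]
  1: obs=y cand={1,2,3,5} pick 3 [0->3 ok]
  2: obs=x cand={0,4} pick 0 [3->0 ok]
  3: obs=y cand={1,2,3,5} pick 5 [0->5 ok]
  4: obs=y cand={1,2,3,5} pick 2 [5->2 ok]
  5: obs=y cand={1,2,3,5} pick 2 [2->2 ok]
  6: obs=y cand={1,2,3,5} pick 2 [2->2 ok]
  7: obs=y cand={1,2,3,5} pick 2 [2->2 ok]
  8: obs=x cand={0,4} pick 4 [2->4 ok]
  9: obs=y cand={1,2,3,5} pick 5 [4->5 ok]
  10: obs=y cand={1,2,3,5} pick 5 [5->5 ok]
  11: obs=y cand={1,2,3,5} pick 3 [5->3 ok]
  12: obs=x cand={0,4} pick 0 [3->0 ok]
  13: obs=y cand={1,2,3,5} pick 5 [0->5 ok]
  14: obs=y cand={1,2,3,5} pick 3 [5->3 ok]
  15: obs=y cand={1,2,3,5} pick 1 [3->1 ok]
  16: obs=y cand={1,2,3,5} pick 1 [1->1 ok]
  17: obs=y cand={1,2,3,5} pick 1 [1->1 ok]
  18: obs=x cand={0,4} pick 0 [1->0 ok]
  19: obs=y cand={1,2,3,5} pick 3 [0->3 ok]
  20: obs=y cand={1,2,3,5} pick 2 [3->2 ok]
  21: obs=y cand={1,2,3,5} pick 2 [2->2 ok]
  22: obs=x cand={0,4} pick 4 [2->4 ok]
  23: obs=y cand={1,2,3,5} pick 5 [4->5 ok]
  24: obs=y cand={1,2,3,5} pick 2 [5->2 ok]
  25: obs=x cand={0,4} pick 4 [2->4 ok]
  26: obs=x cand={0,4} pick 0 [4->0 ok]
  27: obs=y cand={1,2,3,5} pick 5 [0->5 ok]
  28: obs=y cand={1,2,3,5} pick 5 [5->5 ok]
  29: obs=y cand={1,2,3,5} pick 3 [5->3 ok]

0,3,0,5,2,2,2,2,4,5,5,3,0,5,3,1,1,1,0,3,2,2,4,5,2,4,0,5,5,3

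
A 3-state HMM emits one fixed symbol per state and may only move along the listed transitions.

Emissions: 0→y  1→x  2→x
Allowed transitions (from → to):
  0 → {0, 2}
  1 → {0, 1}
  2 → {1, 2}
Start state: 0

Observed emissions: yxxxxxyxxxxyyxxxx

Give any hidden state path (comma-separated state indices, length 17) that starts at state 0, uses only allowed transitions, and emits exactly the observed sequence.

0,2,2,2,1,1,0,2,2,1,1,0,0,2,1,1,1

  t0 'y' -> {0}, take 0 (start)
  t1 'x' -> {1,2}, take 2 (0->2 ok)
  t2 'x' -> {1,2}, take 2 (2->2 ok)
  t3 'x' -> {1,2}, take 2 (2->2 ok)
  t4 'x' -> {1,2}, take 1 (2->1 ok)
  t5 'x' -> {1,2}, take 1 (1->1 ok)
  t6 'y' -> {0}, take 0 (1->0 ok)
  t7 'x' -> {1,2}, take 2 (0->2 ok)
  t8 'x' -> {1,2}, take 2 (2->2 ok)
  t9 'x' -> {1,2}, take 1 (2->1 ok)
  t10 'x' -> {1,2}, take 1 (1->1 ok)
  t11 'y' -> {0}, take 0 (1->0 ok)
  t12 'y' -> {0}, take 0 (0->0 ok)
  t13 'x' -> {1,2}, take 2 (0->2 ok)
  t14 'x' -> {1,2}, take 1 (2->1 ok)
  t15 'x' -> {1,2}, take 1 (1->1 ok)
  t16 'x' -> {1,2}, take 1 (1->1 ok)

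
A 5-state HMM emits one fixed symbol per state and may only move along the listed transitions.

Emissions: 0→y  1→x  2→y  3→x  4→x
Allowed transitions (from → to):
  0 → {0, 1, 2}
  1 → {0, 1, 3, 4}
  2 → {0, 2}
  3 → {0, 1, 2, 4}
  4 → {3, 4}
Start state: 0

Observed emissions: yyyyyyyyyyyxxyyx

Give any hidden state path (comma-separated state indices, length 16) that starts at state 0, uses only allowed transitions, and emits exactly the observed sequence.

  [0] y  {0,2}  => 0  start
  [1] y  {0,2}  => 2  0->2 ok
  [2] y  {0,2}  => 2  2->2 ok
  [3] y  {0,2}  => 2  2->2 ok
  [4] y  {0,2}  => 2  2->2 ok
  [5] y  {0,2}  => 0  2->0 ok
  [6] y  {0,2}  => 2  0->2 ok
  [7] y  {0,2}  => 2  2->2 ok
  [8] y  {0,2}  => 2  2->2 ok
  [9] y  {0,2}  => 0  2->0 ok
  [10] y  {0,2}  => 0  0->0 ok
  [11] x  {1,3,4}  => 1  0->1 ok
  [12] x  {1,3,4}  => 3  1->3 ok
  [13] y  {0,2}  => 2  3->2 ok
  [14] y  {0,2}  => 0  2->0 ok
  [15] x  {1,3,4}  => 1  0->1 ok

0,2,2,2,2,0,2,2,2,0,0,1,3,2,0,1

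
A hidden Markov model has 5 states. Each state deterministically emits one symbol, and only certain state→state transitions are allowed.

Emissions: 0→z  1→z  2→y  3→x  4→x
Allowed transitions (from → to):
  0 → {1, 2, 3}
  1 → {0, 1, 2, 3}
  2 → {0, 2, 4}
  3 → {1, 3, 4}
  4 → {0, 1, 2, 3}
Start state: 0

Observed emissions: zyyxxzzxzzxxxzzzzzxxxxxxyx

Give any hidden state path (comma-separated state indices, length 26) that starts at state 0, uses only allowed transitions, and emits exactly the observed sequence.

0,2,2,4,3,1,1,3,1,0,3,3,3,1,0,1,1,0,3,3,3,3,3,4,2,4

  pos 0: z in {0,1}, choose 0; start
  pos 1: y in {2}, choose 2; 0->2 ok
  pos 2: y in {2}, choose 2; 2->2 ok
  pos 3: x in {3,4}, choose 4; 2->4 ok
  pos 4: x in {3,4}, choose 3; 4->3 ok
  pos 5: z in {0,1}, choose 1; 3->1 ok
  pos 6: z in {0,1}, choose 1; 1->1 ok
  pos 7: x in {3,4}, choose 3; 1->3 ok
  pos 8: z in {0,1}, choose 1; 3->1 ok
  pos 9: z in {0,1}, choose 0; 1->0 ok
  pos 10: x in {3,4}, choose 3; 0->3 ok
  pos 11: x in {3,4}, choose 3; 3->3 ok
  pos 12: x in {3,4}, choose 3; 3->3 ok
  pos 13: z in {0,1}, choose 1; 3->1 ok
  pos 14: z in {0,1}, choose 0; 1->0 ok
  pos 15: z in {0,1}, choose 1; 0->1 ok
  pos 16: z in {0,1}, choose 1; 1->1 ok
  pos 17: z in {0,1}, choose 0; 1->0 ok
  pos 18: x in {3,4}, choose 3; 0->3 ok
  pos 19: x in {3,4}, choose 3; 3->3 ok
  pos 20: x in {3,4}, choose 3; 3->3 ok
  pos 21: x in {3,4}, choose 3; 3->3 ok
  pos 22: x in {3,4}, choose 3; 3->3 ok
  pos 23: x in {3,4}, choose 4; 3->4 ok
  pos 24: y in {2}, choose 2; 4->2 ok
  pos 25: x in {3,4}, choose 4; 2->4 ok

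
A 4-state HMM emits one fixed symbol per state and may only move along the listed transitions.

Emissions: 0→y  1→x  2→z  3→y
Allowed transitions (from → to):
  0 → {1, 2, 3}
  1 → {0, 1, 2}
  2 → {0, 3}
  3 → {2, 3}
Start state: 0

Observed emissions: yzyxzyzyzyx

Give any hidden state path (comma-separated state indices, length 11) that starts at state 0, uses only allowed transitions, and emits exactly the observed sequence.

0,2,0,1,2,3,2,0,2,0,1

  t0 'y' -> {0,3}, take 0 (start)
  t1 'z' -> {2}, take 2 (0->2 ok)
  t2 'y' -> {0,3}, take 0 (2->0 ok)
  t3 'x' -> {1}, take 1 (0->1 ok)
  t4 'z' -> {2}, take 2 (1->2 ok)
  t5 'y' -> {0,3}, take 3 (2->3 ok)
  t6 'z' -> {2}, take 2 (3->2 ok)
  t7 'y' -> {0,3}, take 0 (2->0 ok)
  t8 'z' -> {2}, take 2 (0->2 ok)
  t9 'y' -> {0,3}, take 0 (2->0 ok)
  t10 'x' -> {1}, take 1 (0->1 ok)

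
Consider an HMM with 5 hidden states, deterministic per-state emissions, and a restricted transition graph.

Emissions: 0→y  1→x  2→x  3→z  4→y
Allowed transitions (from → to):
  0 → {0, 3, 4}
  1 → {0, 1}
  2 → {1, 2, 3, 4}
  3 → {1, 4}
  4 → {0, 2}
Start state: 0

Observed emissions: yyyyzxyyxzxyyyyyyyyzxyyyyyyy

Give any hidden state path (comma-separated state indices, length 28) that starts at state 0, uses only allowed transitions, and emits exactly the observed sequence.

  t0 'y' -> {0,4}, take 0 (start)
  t1 'y' -> {0,4}, take 4 (0->4 ok)
  t2 'y' -> {0,4}, take 0 (4->0 ok)
  t3 'y' -> {0,4}, take 0 (0->0 ok)
  t4 'z' -> {3}, take 3 (0->3 ok)
  t5 'x' -> {1,2}, take 1 (3->1 ok)
  t6 'y' -> {0,4}, take 0 (1->0 ok)
  t7 'y' -> {0,4}, take 4 (0->4 ok)
  t8 'x' -> {1,2}, take 2 (4->2 ok)
  t9 'z' -> {3}, take 3 (2->3 ok)
  t10 'x' -> {1,2}, take 1 (3->1 ok)
  t11 'y' -> {0,4}, take 0 (1->0 ok)
  t12 'y' -> {0,4}, take 0 (0->0 ok)
  t13 'y' -> {0,4}, take 4 (0->4 ok)
  t14 'y' -> {0,4}, take 0 (4->0 ok)
  t15 'y' -> {0,4}, take 4 (0->4 ok)
  t16 'y' -> {0,4}, take 0 (4->0 ok)
  t17 'y' -> {0,4}, take 4 (0->4 ok)
  t18 'y' -> {0,4}, take 0 (4->0 ok)
  t19 'z' -> {3}, take 3 (0->3 ok)
  t20 'x' -> {1,2}, take 1 (3->1 ok)
  t21 'y' -> {0,4}, take 0 (1->0 ok)
  t22 'y' -> {0,4}, take 4 (0->4 ok)
  t23 'y' -> {0,4}, take 0 (4->0 ok)
  t24 'y' -> {0,4}, take 0 (0->0 ok)
  t25 'y' -> {0,4}, take 4 (0->4 ok)
  t26 'y' -> {0,4}, take 0 (4->0 ok)
  t27 'y' -> {0,4}, take 0 (0->0 ok)

0,4,0,0,3,1,0,4,2,3,1,0,0,4,0,4,0,4,0,3,1,0,4,0,0,4,0,0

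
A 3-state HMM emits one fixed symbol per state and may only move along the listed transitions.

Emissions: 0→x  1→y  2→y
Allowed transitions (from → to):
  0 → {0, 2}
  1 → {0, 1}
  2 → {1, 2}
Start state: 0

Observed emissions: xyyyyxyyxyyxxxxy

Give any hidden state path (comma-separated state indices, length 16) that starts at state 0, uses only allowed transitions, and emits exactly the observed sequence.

  [0] x  {0}  => 0  start
  [1] y  {1,2}  => 2  0->2 ok
  [2] y  {1,2}  => 2  2->2 ok
  [3] y  {1,2}  => 2  2->2 ok
  [4] y  {1,2}  => 1  2->1 ok
  [5] x  {0}  => 0  1->0 ok
  [6] y  {1,2}  => 2  0->2 ok
  [7] y  {1,2}  => 1  2->1 ok
  [8] x  {0}  => 0  1->0 ok
  [9] y  {1,2}  => 2  0->2 ok
  [10] y  {1,2}  => 1  2->1 ok
  [11] x  {0}  => 0  1->0 ok
  [12] x  {0}  => 0  0->0 ok
  [13] x  {0}  => 0  0->0 ok
  [14] x  {0}  => 0  0->0 ok
  [15] y  {1,2}  => 2  0->2 ok

0,2,2,2,1,0,2,1,0,2,1,0,0,0,0,2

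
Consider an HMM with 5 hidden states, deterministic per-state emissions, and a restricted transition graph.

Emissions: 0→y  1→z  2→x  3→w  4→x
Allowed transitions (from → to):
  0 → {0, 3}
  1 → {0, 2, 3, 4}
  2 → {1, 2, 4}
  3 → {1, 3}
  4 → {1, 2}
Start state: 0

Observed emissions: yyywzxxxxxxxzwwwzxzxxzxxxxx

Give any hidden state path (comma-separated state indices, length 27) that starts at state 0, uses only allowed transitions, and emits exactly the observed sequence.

  0: obs=y cand={0} pick 0 [start]
  1: obs=y cand={0} pick 0 [0->0 ok]
  2: obs=y cand={0} pick 0 [0->0 ok]
  3: obs=w cand={3} pick 3 [0->3 ok]
  4: obs=z cand={1} pick 1 [3->1 ok]
  5: obs=x cand={2,4} pick 2 [1->2 ok]
  6: obs=x cand={2,4} pick 2 [2->2 ok]
  7: obs=x cand={2,4} pick 2 [2->2 ok]
  8: obs=x cand={2,4} pick 4 [2->4 ok]
  9: obs=x cand={2,4} pick 2 [4->2 ok]
  10: obs=x cand={2,4} pick 2 [2->2 ok]
  11: obs=x cand={2,4} pick 4 [2->4 ok]
  12: obs=z cand={1} pick 1 [4->1 ok]
  13: obs=w cand={3} pick 3 [1->3 ok]
  14: obs=w cand={3} pick 3 [3->3 ok]
  15: obs=w cand={3} pick 3 [3->3 ok]
  16: obs=z cand={1} pick 1 [3->1 ok]
  17: obs=x cand={2,4} pick 2 [1->2 ok]
  18: obs=z cand={1} pick 1 [2->1 ok]
  19: obs=x cand={2,4} pick 2 [1->2 ok]
  20: obs=x cand={2,4} pick 2 [2->2 ok]
  21: obs=z cand={1} pick 1 [2->1 ok]
  22: obs=x cand={2,4} pick 4 [1->4 ok]
  23: obs=x cand={2,4} pick 2 [4->2 ok]
  24: obs=x cand={2,4} pick 4 [2->4 ok]
  25: obs=x cand={2,4} pick 2 [4->2 ok]
  26: obs=x cand={2,4} pick 4 [2->4 ok]

0,0,0,3,1,2,2,2,4,2,2,4,1,3,3,3,1,2,1,2,2,1,4,2,4,2,4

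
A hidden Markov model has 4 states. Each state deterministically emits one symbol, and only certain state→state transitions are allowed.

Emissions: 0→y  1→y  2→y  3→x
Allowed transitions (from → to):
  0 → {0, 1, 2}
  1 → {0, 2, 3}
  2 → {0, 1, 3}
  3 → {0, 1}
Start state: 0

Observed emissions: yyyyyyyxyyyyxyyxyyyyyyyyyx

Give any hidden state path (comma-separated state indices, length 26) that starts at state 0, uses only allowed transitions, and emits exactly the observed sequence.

  pos 0: y in {0,1,2}, choose 0; start
  pos 1: y in {0,1,2}, choose 1; 0->1 ok
  pos 2: y in {0,1,2}, choose 0; 1->0 ok
  pos 3: y in {0,1,2}, choose 0; 0->0 ok
  pos 4: y in {0,1,2}, choose 1; 0->1 ok
  pos 5: y in {0,1,2}, choose 0; 1->0 ok
  pos 6: y in {0,1,2}, choose 1; 0->1 ok
  pos 7: x in {3}, choose 3; 1->3 ok
  pos 8: y in {0,1,2}, choose 1; 3->1 ok
  pos 9: y in {0,1,2}, choose 0; 1->0 ok
  pos 10: y in {0,1,2}, choose 0; 0->0 ok
  pos 11: y in {0,1,2}, choose 1; 0->1 ok
  pos 12: x in {3}, choose 3; 1->3 ok
  pos 13: y in {0,1,2}, choose 1; 3->1 ok
  pos 14: y in {0,1,2}, choose 2; 1->2 ok
  pos 15: x in {3}, choose 3; 2->3 ok
  pos 16: y in {0,1,2}, choose 0; 3->0 ok
  pos 17: y in {0,1,2}, choose 1; 0->1 ok
  pos 18: y in {0,1,2}, choose 2; 1->2 ok
  pos 19: y in {0,1,2}, choose 0; 2->0 ok
  pos 20: y in {0,1,2}, choose 1; 0->1 ok
  pos 21: y in {0,1,2}, choose 2; 1->2 ok
  pos 22: y in {0,1,2}, choose 0; 2->0 ok
  pos 23: y in {0,1,2}, choose 1; 0->1 ok
  pos 24: y in {0,1,2}, choose 2; 1->2 ok
  pos 25: x in {3}, choose 3; 2->3 ok

0,1,0,0,1,0,1,3,1,0,0,1,3,1,2,3,0,1,2,0,1,2,0,1,2,3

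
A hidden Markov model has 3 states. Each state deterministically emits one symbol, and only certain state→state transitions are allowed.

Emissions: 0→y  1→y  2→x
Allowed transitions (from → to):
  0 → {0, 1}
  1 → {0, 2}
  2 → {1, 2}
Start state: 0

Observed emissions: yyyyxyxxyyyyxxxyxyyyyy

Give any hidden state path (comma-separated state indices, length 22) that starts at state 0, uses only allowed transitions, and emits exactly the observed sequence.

  0: obs=y cand={0,1} pick 0 [start]
  1: obs=y cand={0,1} pick 0 [0->0 ok]
  2: obs=y cand={0,1} pick 0 [0->0 ok]
  3: obs=y cand={0,1} pick 1 [0->1 ok]
  4: obs=x cand={2} pick 2 [1->2 ok]
  5: obs=y cand={0,1} pick 1 [2->1 ok]
  6: obs=x cand={2} pick 2 [1->2 ok]
  7: obs=x cand={2} pick 2 [2->2 ok]
  8: obs=y cand={0,1} pick 1 [2->1 ok]
  9: obs=y cand={0,1} pick 0 [1->0 ok]
  10: obs=y cand={0,1} pick 0 [0->0 ok]
  11: obs=y cand={0,1} pick 1 [0->1 ok]
  12: obs=x cand={2} pick 2 [1->2 ok]
  13: obs=x cand={2} pick 2 [2->2 ok]
  14: obs=x cand={2} pick 2 [2->2 ok]
  15: obs=y cand={0,1} pick 1 [2->1 ok]
  16: obs=x cand={2} pick 2 [1->2 ok]
  17: obs=y cand={0,1} pick 1 [2->1 ok]
  18: obs=y cand={0,1} pick 0 [1->0 ok]
  19: obs=y cand={0,1} pick 0 [0->0 ok]
  20: obs=y cand={0,1} pick 0 [0->0 ok]
  21: obs=y cand={0,1} pick 1 [0->1 ok]

0,0,0,1,2,1,2,2,1,0,0,1,2,2,2,1,2,1,0,0,0,1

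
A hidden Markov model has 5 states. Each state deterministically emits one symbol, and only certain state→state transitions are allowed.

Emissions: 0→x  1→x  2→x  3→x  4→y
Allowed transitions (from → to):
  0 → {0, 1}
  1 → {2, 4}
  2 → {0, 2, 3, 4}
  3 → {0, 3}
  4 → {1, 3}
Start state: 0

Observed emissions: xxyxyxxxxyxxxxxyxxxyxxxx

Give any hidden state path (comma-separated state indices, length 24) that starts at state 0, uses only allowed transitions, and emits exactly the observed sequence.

0,1,4,1,4,1,2,0,1,4,3,3,0,0,1,4,3,0,1,4,1,2,0,0

  [0] x  {0,1,2,3}  => 0  start
  [1] x  {0,1,2,3}  => 1  0->1 ok
  [2] y  {4}  => 4  1->4 ok
  [3] x  {0,1,2,3}  => 1  4->1 ok
  [4] y  {4}  => 4  1->4 ok
  [5] x  {0,1,2,3}  => 1  4->1 ok
  [6] x  {0,1,2,3}  => 2  1->2 ok
  [7] x  {0,1,2,3}  => 0  2->0 ok
  [8] x  {0,1,2,3}  => 1  0->1 ok
  [9] y  {4}  => 4  1->4 ok
  [10] x  {0,1,2,3}  => 3  4->3 ok
  [11] x  {0,1,2,3}  => 3  3->3 ok
  [12] x  {0,1,2,3}  => 0  3->0 ok
  [13] x  {0,1,2,3}  => 0  0->0 ok
  [14] x  {0,1,2,3}  => 1  0->1 ok
  [15] y  {4}  => 4  1->4 ok
  [16] x  {0,1,2,3}  => 3  4->3 ok
  [17] x  {0,1,2,3}  => 0  3->0 ok
  [18] x  {0,1,2,3}  => 1  0->1 ok
  [19] y  {4}  => 4  1->4 ok
  [20] x  {0,1,2,3}  => 1  4->1 ok
  [21] x  {0,1,2,3}  => 2  1->2 ok
  [22] x  {0,1,2,3}  => 0  2->0 ok
  [23] x  {0,1,2,3}  => 0  0->0 ok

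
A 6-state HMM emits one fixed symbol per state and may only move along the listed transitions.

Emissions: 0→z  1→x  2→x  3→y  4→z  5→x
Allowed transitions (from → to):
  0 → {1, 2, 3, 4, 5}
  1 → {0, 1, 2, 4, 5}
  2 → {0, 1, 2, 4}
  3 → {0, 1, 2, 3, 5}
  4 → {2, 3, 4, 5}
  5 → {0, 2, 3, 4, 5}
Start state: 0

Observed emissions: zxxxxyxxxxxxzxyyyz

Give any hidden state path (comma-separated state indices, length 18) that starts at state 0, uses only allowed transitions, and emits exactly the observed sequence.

  [0] z  {0,4}  => 0  start
  [1] x  {1,2,5}  => 1  0->1 ok
  [2] x  {1,2,5}  => 2  1->2 ok
  [3] x  {1,2,5}  => 1  2->1 ok
  [4] x  {1,2,5}  => 5  1->5 ok
  [5] y  {3}  => 3  5->3 ok
  [6] x  {1,2,5}  => 2  3->2 ok
  [7] x  {1,2,5}  => 1  2->1 ok
  [8] x  {1,2,5}  => 1  1->1 ok
  [9] x  {1,2,5}  => 1  1->1 ok
  [10] x  {1,2,5}  => 2  1->2 ok
  [11] x  {1,2,5}  => 2  2->2 ok
  [12] z  {0,4}  => 0  2->0 ok
  [13] x  {1,2,5}  => 5  0->5 ok
  [14] y  {3}  => 3  5->3 ok
  [15] y  {3}  => 3  3->3 ok
  [16] y  {3}  => 3  3->3 ok
  [17] z  {0,4}  => 0  3->0 ok

0,1,2,1,5,3,2,1,1,1,2,2,0,5,3,3,3,0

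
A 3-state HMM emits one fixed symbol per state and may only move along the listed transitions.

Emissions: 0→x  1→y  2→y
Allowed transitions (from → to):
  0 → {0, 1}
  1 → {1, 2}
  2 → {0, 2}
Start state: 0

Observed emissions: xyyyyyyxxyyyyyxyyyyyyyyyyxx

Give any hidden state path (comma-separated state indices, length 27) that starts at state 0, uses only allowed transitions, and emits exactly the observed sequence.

  t0 'x' -> {0}, take 0 (start)
  t1 'y' -> {1,2}, take 1 (0->1 ok)
  t2 'y' -> {1,2}, take 1 (1->1 ok)
  t3 'y' -> {1,2}, take 1 (1->1 ok)
  t4 'y' -> {1,2}, take 1 (1->1 ok)
  t5 'y' -> {1,2}, take 2 (1->2 ok)
  t6 'y' -> {1,2}, take 2 (2->2 ok)
  t7 'x' -> {0}, take 0 (2->0 ok)
  t8 'x' -> {0}, take 0 (0->0 ok)
  t9 'y' -> {1,2}, take 1 (0->1 ok)
  t10 'y' -> {1,2}, take 2 (1->2 ok)
  t11 'y' -> {1,2}, take 2 (2->2 ok)
  t12 'y' -> {1,2}, take 2 (2->2 ok)
  t13 'y' -> {1,2}, take 2 (2->2 ok)
  t14 'x' -> {0}, take 0 (2->0 ok)
  t15 'y' -> {1,2}, take 1 (0->1 ok)
  t16 'y' -> {1,2}, take 1 (1->1 ok)
  t17 'y' -> {1,2}, take 1 (1->1 ok)
  t18 'y' -> {1,2}, take 1 (1->1 ok)
  t19 'y' -> {1,2}, take 1 (1->1 ok)
  t20 'y' -> {1,2}, take 1 (1->1 ok)
  t21 'y' -> {1,2}, take 2 (1->2 ok)
  t22 'y' -> {1,2}, take 2 (2->2 ok)
  t23 'y' -> {1,2}, take 2 (2->2 ok)
  t24 'y' -> {1,2}, take 2 (2->2 ok)
  t25 'x' -> {0}, take 0 (2->0 ok)
  t26 'x' -> {0}, take 0 (0->0 ok)

0,1,1,1,1,2,2,0,0,1,2,2,2,2,0,1,1,1,1,1,1,2,2,2,2,0,0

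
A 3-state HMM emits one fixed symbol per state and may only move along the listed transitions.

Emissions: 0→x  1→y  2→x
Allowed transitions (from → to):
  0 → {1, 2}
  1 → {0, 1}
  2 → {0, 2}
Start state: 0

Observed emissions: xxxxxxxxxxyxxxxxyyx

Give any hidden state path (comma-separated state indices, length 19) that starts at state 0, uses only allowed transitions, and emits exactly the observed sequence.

  pos 0: x in {0,2}, choose 0; start
  pos 1: x in {0,2}, choose 2; 0->2 ok
  pos 2: x in {0,2}, choose 2; 2->2 ok
  pos 3: x in {0,2}, choose 0; 2->0 ok
  pos 4: x in {0,2}, choose 2; 0->2 ok
  pos 5: x in {0,2}, choose 0; 2->0 ok
  pos 6: x in {0,2}, choose 2; 0->2 ok
  pos 7: x in {0,2}, choose 0; 2->0 ok
  pos 8: x in {0,2}, choose 2; 0->2 ok
  pos 9: x in {0,2}, choose 0; 2->0 ok
  pos 10: y in {1}, choose 1; 0->1 ok
  pos 11: x in {0,2}, choose 0; 1->0 ok
  pos 12: x in {0,2}, choose 2; 0->2 ok
  pos 13: x in {0,2}, choose 2; 2->2 ok
  pos 14: x in {0,2}, choose 2; 2->2 ok
  pos 15: x in {0,2}, choose 0; 2->0 ok
  pos 16: y in {1}, choose 1; 0->1 ok
  pos 17: y in {1}, choose 1; 1->1 ok
  pos 18: x in {0,2}, choose 0; 1->0 ok

0,2,2,0,2,0,2,0,2,0,1,0,2,2,2,0,1,1,0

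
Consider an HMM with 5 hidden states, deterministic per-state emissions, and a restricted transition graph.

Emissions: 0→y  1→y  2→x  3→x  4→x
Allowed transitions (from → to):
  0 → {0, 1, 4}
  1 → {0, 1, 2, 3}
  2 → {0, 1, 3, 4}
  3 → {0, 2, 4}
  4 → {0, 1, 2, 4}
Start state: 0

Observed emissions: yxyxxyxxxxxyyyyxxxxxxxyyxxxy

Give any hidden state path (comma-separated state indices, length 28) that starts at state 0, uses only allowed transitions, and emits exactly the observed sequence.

0,4,1,2,3,0,4,2,4,2,4,0,0,0,1,2,3,2,4,2,3,2,0,1,2,3,2,0

  0: obs=y cand={0,1} pick 0 [start]
  1: obs=x cand={2,3,4} pick 4 [0->4 ok]
  2: obs=y cand={0,1} pick 1 [4->1 ok]
  3: obs=x cand={2,3,4} pick 2 [1->2 ok]
  4: obs=x cand={2,3,4} pick 3 [2->3 ok]
  5: obs=y cand={0,1} pick 0 [3->0 ok]
  6: obs=x cand={2,3,4} pick 4 [0->4 ok]
  7: obs=x cand={2,3,4} pick 2 [4->2 ok]
  8: obs=x cand={2,3,4} pick 4 [2->4 ok]
  9: obs=x cand={2,3,4} pick 2 [4->2 ok]
  10: obs=x cand={2,3,4} pick 4 [2->4 ok]
  11: obs=y cand={0,1} pick 0 [4->0 ok]
  12: obs=y cand={0,1} pick 0 [0->0 ok]
  13: obs=y cand={0,1} pick 0 [0->0 ok]
  14: obs=y cand={0,1} pick 1 [0->1 ok]
  15: obs=x cand={2,3,4} pick 2 [1->2 ok]
  16: obs=x cand={2,3,4} pick 3 [2->3 ok]
  17: obs=x cand={2,3,4} pick 2 [3->2 ok]
  18: obs=x cand={2,3,4} pick 4 [2->4 ok]
  19: obs=x cand={2,3,4} pick 2 [4->2 ok]
  20: obs=x cand={2,3,4} pick 3 [2->3 ok]
  21: obs=x cand={2,3,4} pick 2 [3->2 ok]
  22: obs=y cand={0,1} pick 0 [2->0 ok]
  23: obs=y cand={0,1} pick 1 [0->1 ok]
  24: obs=x cand={2,3,4} pick 2 [1->2 ok]
  25: obs=x cand={2,3,4} pick 3 [2->3 ok]
  26: obs=x cand={2,3,4} pick 2 [3->2 ok]
  27: obs=y cand={0,1} pick 0 [2->0 ok]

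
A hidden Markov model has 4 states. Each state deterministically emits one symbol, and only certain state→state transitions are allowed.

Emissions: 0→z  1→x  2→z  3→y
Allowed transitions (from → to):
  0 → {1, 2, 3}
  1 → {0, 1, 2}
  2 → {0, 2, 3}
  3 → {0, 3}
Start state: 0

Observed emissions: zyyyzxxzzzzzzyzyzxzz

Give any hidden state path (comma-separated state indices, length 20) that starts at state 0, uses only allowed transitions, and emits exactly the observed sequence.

0,3,3,3,0,1,1,0,2,2,0,2,0,3,0,3,0,1,2,2

  pos 0: z in {0,2}, choose 0; start
  pos 1: y in {3}, choose 3; 0->3 ok
  pos 2: y in {3}, choose 3; 3->3 ok
  pos 3: y in {3}, choose 3; 3->3 ok
  pos 4: z in {0,2}, choose 0; 3->0 ok
  pos 5: x in {1}, choose 1; 0->1 ok
  pos 6: x in {1}, choose 1; 1->1 ok
  pos 7: z in {0,2}, choose 0; 1->0 ok
  pos 8: z in {0,2}, choose 2; 0->2 ok
  pos 9: z in {0,2}, choose 2; 2->2 ok
  pos 10: z in {0,2}, choose 0; 2->0 ok
  pos 11: z in {0,2}, choose 2; 0->2 ok
  pos 12: z in {0,2}, choose 0; 2->0 ok
  pos 13: y in {3}, choose 3; 0->3 ok
  pos 14: z in {0,2}, choose 0; 3->0 ok
  pos 15: y in {3}, choose 3; 0->3 ok
  pos 16: z in {0,2}, choose 0; 3->0 ok
  pos 17: x in {1}, choose 1; 0->1 ok
  pos 18: z in {0,2}, choose 2; 1->2 ok
  pos 19: z in {0,2}, choose 2; 2->2 ok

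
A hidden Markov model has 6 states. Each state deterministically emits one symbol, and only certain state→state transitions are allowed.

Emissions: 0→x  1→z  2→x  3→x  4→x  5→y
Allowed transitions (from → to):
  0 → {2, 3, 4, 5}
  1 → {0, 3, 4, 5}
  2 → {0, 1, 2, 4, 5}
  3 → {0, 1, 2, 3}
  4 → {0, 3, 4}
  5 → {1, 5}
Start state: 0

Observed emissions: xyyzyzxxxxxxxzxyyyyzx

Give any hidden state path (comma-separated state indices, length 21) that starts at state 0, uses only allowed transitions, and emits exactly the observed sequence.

  t0 'x' -> {0,2,3,4}, take 0 (start)
  t1 'y' -> {5}, take 5 (0->5 ok)
  t2 'y' -> {5}, take 5 (5->5 ok)
  t3 'z' -> {1}, take 1 (5->1 ok)
  t4 'y' -> {5}, take 5 (1->5 ok)
  t5 'z' -> {1}, take 1 (5->1 ok)
  t6 'x' -> {0,2,3,4}, take 4 (1->4 ok)
  t7 'x' -> {0,2,3,4}, take 4 (4->4 ok)
  t8 'x' -> {0,2,3,4}, take 3 (4->3 ok)
  t9 'x' -> {0,2,3,4}, take 3 (3->3 ok)
  t10 'x' -> {0,2,3,4}, take 3 (3->3 ok)
  t11 'x' -> {0,2,3,4}, take 2 (3->2 ok)
  t12 'x' -> {0,2,3,4}, take 2 (2->2 ok)
  t13 'z' -> {1}, take 1 (2->1 ok)
  t14 'x' -> {0,2,3,4}, take 0 (1->0 ok)
  t15 'y' -> {5}, take 5 (0->5 ok)
  t16 'y' -> {5}, take 5 (5->5 ok)
  t17 'y' -> {5}, take 5 (5->5 ok)
  t18 'y' -> {5}, take 5 (5->5 ok)
  t19 'z' -> {1}, take 1 (5->1 ok)
  t20 'x' -> {0,2,3,4}, take 4 (1->4 ok)

0,5,5,1,5,1,4,4,3,3,3,2,2,1,0,5,5,5,5,1,4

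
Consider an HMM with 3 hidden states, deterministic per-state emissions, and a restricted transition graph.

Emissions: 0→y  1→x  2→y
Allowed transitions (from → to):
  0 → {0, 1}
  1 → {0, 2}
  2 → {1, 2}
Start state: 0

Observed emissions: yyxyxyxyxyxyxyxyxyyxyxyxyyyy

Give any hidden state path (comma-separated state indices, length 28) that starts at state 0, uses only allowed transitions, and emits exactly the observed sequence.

0,0,1,2,1,0,1,2,1,2,1,2,1,2,1,2,1,2,2,1,2,1,0,1,2,2,2,2

  pos 0: y in {0,2}, choose 0; start
  pos 1: y in {0,2}, choose 0; 0->0 ok
  pos 2: x in {1}, choose 1; 0->1 ok
  pos 3: y in {0,2}, choose 2; 1->2 ok
  pos 4: x in {1}, choose 1; 2->1 ok
  pos 5: y in {0,2}, choose 0; 1->0 ok
  pos 6: x in {1}, choose 1; 0->1 ok
  pos 7: y in {0,2}, choose 2; 1->2 ok
  pos 8: x in {1}, choose 1; 2->1 ok
  pos 9: y in {0,2}, choose 2; 1->2 ok
  pos 10: x in {1}, choose 1; 2->1 ok
  pos 11: y in {0,2}, choose 2; 1->2 ok
  pos 12: x in {1}, choose 1; 2->1 ok
  pos 13: y in {0,2}, choose 2; 1->2 ok
  pos 14: x in {1}, choose 1; 2->1 ok
  pos 15: y in {0,2}, choose 2; 1->2 ok
  pos 16: x in {1}, choose 1; 2->1 ok
  pos 17: y in {0,2}, choose 2; 1->2 ok
  pos 18: y in {0,2}, choose 2; 2->2 ok
  pos 19: x in {1}, choose 1; 2->1 ok
  pos 20: y in {0,2}, choose 2; 1->2 ok
  pos 21: x in {1}, choose 1; 2->1 ok
  pos 22: y in {0,2}, choose 0; 1->0 ok
  pos 23: x in {1}, choose 1; 0->1 ok
  pos 24: y in {0,2}, choose 2; 1->2 ok
  pos 25: y in {0,2}, choose 2; 2->2 ok
  pos 26: y in {0,2}, choose 2; 2->2 ok
  pos 27: y in {0,2}, choose 2; 2->2 ok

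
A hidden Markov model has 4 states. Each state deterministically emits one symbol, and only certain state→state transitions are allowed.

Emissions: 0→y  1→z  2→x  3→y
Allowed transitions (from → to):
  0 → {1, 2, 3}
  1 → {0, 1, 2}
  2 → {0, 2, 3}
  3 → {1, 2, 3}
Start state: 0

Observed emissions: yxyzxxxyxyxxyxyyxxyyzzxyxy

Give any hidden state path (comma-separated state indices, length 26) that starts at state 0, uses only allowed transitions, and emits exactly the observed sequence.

  [0] y  {0,3}  => 0  start
  [1] x  {2}  => 2  0->2 ok
  [2] y  {0,3}  => 3  2->3 ok
  [3] z  {1}  => 1  3->1 ok
  [4] x  {2}  => 2  1->2 ok
  [5] x  {2}  => 2  2->2 ok
  [6] x  {2}  => 2  2->2 ok
  [7] y  {0,3}  => 0  2->0 ok
  [8] x  {2}  => 2  0->2 ok
  [9] y  {0,3}  => 0  2->0 ok
  [10] x  {2}  => 2  0->2 ok
  [11] x  {2}  => 2  2->2 ok
  [12] y  {0,3}  => 3  2->3 ok
  [13] x  {2}  => 2  3->2 ok
  [14] y  {0,3}  => 0  2->0 ok
  [15] y  {0,3}  => 3  0->3 ok
  [16] x  {2}  => 2  3->2 ok
  [17] x  {2}  => 2  2->2 ok
  [18] y  {0,3}  => 3  2->3 ok
  [19] y  {0,3}  => 3  3->3 ok
  [20] z  {1}  => 1  3->1 ok
  [21] z  {1}  => 1  1->1 ok
  [22] x  {2}  => 2  1->2 ok
  [23] y  {0,3}  => 0  2->0 ok
  [24] x  {2}  => 2  0->2 ok
  [25] y  {0,3}  => 3  2->3 ok

0,2,3,1,2,2,2,0,2,0,2,2,3,2,0,3,2,2,3,3,1,1,2,0,2,3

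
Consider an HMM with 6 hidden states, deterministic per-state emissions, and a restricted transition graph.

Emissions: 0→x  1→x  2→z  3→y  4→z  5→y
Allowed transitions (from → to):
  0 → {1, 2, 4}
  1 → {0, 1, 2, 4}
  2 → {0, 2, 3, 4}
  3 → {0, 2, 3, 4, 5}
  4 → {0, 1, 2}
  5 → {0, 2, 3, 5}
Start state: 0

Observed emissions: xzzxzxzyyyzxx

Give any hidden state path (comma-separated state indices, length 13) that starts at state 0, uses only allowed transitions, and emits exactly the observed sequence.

0,2,4,0,4,1,2,3,5,3,4,0,1

  t0 'x' -> {0,1}, take 0 (start)
  t1 'z' -> {2,4}, take 2 (0->2 ok)
  t2 'z' -> {2,4}, take 4 (2->4 ok)
  t3 'x' -> {0,1}, take 0 (4->0 ok)
  t4 'z' -> {2,4}, take 4 (0->4 ok)
  t5 'x' -> {0,1}, take 1 (4->1 ok)
  t6 'z' -> {2,4}, take 2 (1->2 ok)
  t7 'y' -> {3,5}, take 3 (2->3 ok)
  t8 'y' -> {3,5}, take 5 (3->5 ok)
  t9 'y' -> {3,5}, take 3 (5->3 ok)
  t10 'z' -> {2,4}, take 4 (3->4 ok)
  t11 'x' -> {0,1}, take 0 (4->0 ok)
  t12 'x' -> {0,1}, take 1 (0->1 ok)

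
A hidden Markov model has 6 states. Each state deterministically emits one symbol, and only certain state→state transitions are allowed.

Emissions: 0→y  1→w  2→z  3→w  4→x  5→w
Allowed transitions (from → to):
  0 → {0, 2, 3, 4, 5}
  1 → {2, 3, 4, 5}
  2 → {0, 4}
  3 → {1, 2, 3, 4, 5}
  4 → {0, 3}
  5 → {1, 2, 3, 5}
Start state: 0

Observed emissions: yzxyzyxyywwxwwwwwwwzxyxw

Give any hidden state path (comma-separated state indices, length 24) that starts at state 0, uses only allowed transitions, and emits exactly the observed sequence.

0,2,4,0,2,0,4,0,0,3,1,4,3,1,5,1,5,3,3,2,4,0,4,3

  t0 'y' -> {0}, take 0 (start)
  t1 'z' -> {2}, take 2 (0->2 ok)
  t2 'x' -> {4}, take 4 (2->4 ok)
  t3 'y' -> {0}, take 0 (4->0 ok)
  t4 'z' -> {2}, take 2 (0->2 ok)
  t5 'y' -> {0}, take 0 (2->0 ok)
  t6 'x' -> {4}, take 4 (0->4 ok)
  t7 'y' -> {0}, take 0 (4->0 ok)
  t8 'y' -> {0}, take 0 (0->0 ok)
  t9 'w' -> {1,3,5}, take 3 (0->3 ok)
  t10 'w' -> {1,3,5}, take 1 (3->1 ok)
  t11 'x' -> {4}, take 4 (1->4 ok)
  t12 'w' -> {1,3,5}, take 3 (4->3 ok)
  t13 'w' -> {1,3,5}, take 1 (3->1 ok)
  t14 'w' -> {1,3,5}, take 5 (1->5 ok)
  t15 'w' -> {1,3,5}, take 1 (5->1 ok)
  t16 'w' -> {1,3,5}, take 5 (1->5 ok)
  t17 'w' -> {1,3,5}, take 3 (5->3 ok)
  t18 'w' -> {1,3,5}, take 3 (3->3 ok)
  t19 'z' -> {2}, take 2 (3->2 ok)
  t20 'x' -> {4}, take 4 (2->4 ok)
  t21 'y' -> {0}, take 0 (4->0 ok)
  t22 'x' -> {4}, take 4 (0->4 ok)
  t23 'w' -> {1,3,5}, take 3 (4->3 ok)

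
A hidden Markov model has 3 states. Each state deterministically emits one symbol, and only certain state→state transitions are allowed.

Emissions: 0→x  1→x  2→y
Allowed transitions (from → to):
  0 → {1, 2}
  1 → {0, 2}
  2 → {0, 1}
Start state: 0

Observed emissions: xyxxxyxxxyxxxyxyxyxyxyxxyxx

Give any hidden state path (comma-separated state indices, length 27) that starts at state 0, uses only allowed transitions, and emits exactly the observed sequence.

0,2,1,0,1,2,0,1,0,2,0,1,0,2,1,2,0,2,1,2,0,2,0,1,2,1,0

  [0] x  {0,1}  => 0  start
  [1] y  {2}  => 2  0->2 ok
  [2] x  {0,1}  => 1  2->1 ok
  [3] x  {0,1}  => 0  1->0 ok
  [4] x  {0,1}  => 1  0->1 ok
  [5] y  {2}  => 2  1->2 ok
  [6] x  {0,1}  => 0  2->0 ok
  [7] x  {0,1}  => 1  0->1 ok
  [8] x  {0,1}  => 0  1->0 ok
  [9] y  {2}  => 2  0->2 ok
  [10] x  {0,1}  => 0  2->0 ok
  [11] x  {0,1}  => 1  0->1 ok
  [12] x  {0,1}  => 0  1->0 ok
  [13] y  {2}  => 2  0->2 ok
  [14] x  {0,1}  => 1  2->1 ok
  [15] y  {2}  => 2  1->2 ok
  [16] x  {0,1}  => 0  2->0 ok
  [17] y  {2}  => 2  0->2 ok
  [18] x  {0,1}  => 1  2->1 ok
  [19] y  {2}  => 2  1->2 ok
  [20] x  {0,1}  => 0  2->0 ok
  [21] y  {2}  => 2  0->2 ok
  [22] x  {0,1}  => 0  2->0 ok
  [23] x  {0,1}  => 1  0->1 ok
  [24] y  {2}  => 2  1->2 ok
  [25] x  {0,1}  => 1  2->1 ok
  [26] x  {0,1}  => 0  1->0 ok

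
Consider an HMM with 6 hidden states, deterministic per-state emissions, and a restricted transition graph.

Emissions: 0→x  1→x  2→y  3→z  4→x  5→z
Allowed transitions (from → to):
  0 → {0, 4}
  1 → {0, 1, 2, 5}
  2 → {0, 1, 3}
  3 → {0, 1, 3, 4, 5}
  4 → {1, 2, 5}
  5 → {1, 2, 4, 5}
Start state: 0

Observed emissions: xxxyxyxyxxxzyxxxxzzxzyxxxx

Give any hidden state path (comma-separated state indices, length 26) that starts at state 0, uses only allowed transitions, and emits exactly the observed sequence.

  0: obs=x cand={0,1,4} pick 0 [start]
  1: obs=x cand={0,1,4} pick 0 [0->0 ok]
  2: obs=x cand={0,1,4} pick 4 [0->4 ok]
  3: obs=y cand={2} pick 2 [4->2 ok]
  4: obs=x cand={0,1,4} pick 1 [2->1 ok]
  5: obs=y cand={2} pick 2 [1->2 ok]
  6: obs=x cand={0,1,4} pick 1 [2->1 ok]
  7: obs=y cand={2} pick 2 [1->2 ok]
  8: obs=x cand={0,1,4} pick 0 [2->0 ok]
  9: obs=x cand={0,1,4} pick 4 [0->4 ok]
  10: obs=x cand={0,1,4} pick 1 [4->1 ok]
  11: obs=z cand={3,5} pick 5 [1->5 ok]
  12: obs=y cand={2} pick 2 [5->2 ok]
  13: obs=x cand={0,1,4} pick 1 [2->1 ok]
  14: obs=x cand={0,1,4} pick 0 [1->0 ok]
  15: obs=x cand={0,1,4} pick 0 [0->0 ok]
  16: obs=x cand={0,1,4} pick 4 [0->4 ok]
  17: obs=z cand={3,5} pick 5 [4->5 ok]
  18: obs=z cand={3,5} pick 5 [5->5 ok]
  19: obs=x cand={0,1,4} pick 4 [5->4 ok]
  20: obs=z cand={3,5} pick 5 [4->5 ok]
  21: obs=y cand={2} pick 2 [5->2 ok]
  22: obs=x cand={0,1,4} pick 1 [2->1 ok]
  23: obs=x cand={0,1,4} pick 1 [1->1 ok]
  24: obs=x cand={0,1,4} pick 1 [1->1 ok]
  25: obs=x cand={0,1,4} pick 1 [1->1 ok]

0,0,4,2,1,2,1,2,0,4,1,5,2,1,0,0,4,5,5,4,5,2,1,1,1,1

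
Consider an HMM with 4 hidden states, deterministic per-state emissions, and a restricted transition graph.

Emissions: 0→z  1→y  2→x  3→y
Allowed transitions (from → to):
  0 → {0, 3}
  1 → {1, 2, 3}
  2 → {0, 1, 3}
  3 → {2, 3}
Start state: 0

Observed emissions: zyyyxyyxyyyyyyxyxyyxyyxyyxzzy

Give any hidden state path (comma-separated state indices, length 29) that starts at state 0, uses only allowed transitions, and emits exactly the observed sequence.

  0: obs=z cand={0} pick 0 [start]
  1: obs=y cand={1,3} pick 3 [0->3 ok]
  2: obs=y cand={1,3} pick 3 [3->3 ok]
  3: obs=y cand={1,3} pick 3 [3->3 ok]
  4: obs=x cand={2} pick 2 [3->2 ok]
  5: obs=y cand={1,3} pick 1 [2->1 ok]
  6: obs=y cand={1,3} pick 3 [1->3 ok]
  7: obs=x cand={2} pick 2 [3->2 ok]
  8: obs=y cand={1,3} pick 1 [2->1 ok]
  9: obs=y cand={1,3} pick 1 [1->1 ok]
  10: obs=y cand={1,3} pick 3 [1->3 ok]
  11: obs=y cand={1,3} pick 3 [3->3 ok]
  12: obs=y cand={1,3} pick 3 [3->3 ok]
  13: obs=y cand={1,3} pick 3 [3->3 ok]
  14: obs=x cand={2} pick 2 [3->2 ok]
  15: obs=y cand={1,3} pick 3 [2->3 ok]
  16: obs=x cand={2} pick 2 [3->2 ok]
  17: obs=y cand={1,3} pick 3 [2->3 ok]
  18: obs=y cand={1,3} pick 3 [3->3 ok]
  19: obs=x cand={2} pick 2 [3->2 ok]
  20: obs=y cand={1,3} pick 1 [2->1 ok]
  21: obs=y cand={1,3} pick 3 [1->3 ok]
  22: obs=x cand={2} pick 2 [3->2 ok]
  23: obs=y cand={1,3} pick 1 [2->1 ok]
  24: obs=y cand={1,3} pick 1 [1->1 ok]
  25: obs=x cand={2} pick 2 [1->2 ok]
  26: obs=z cand={0} pick 0 [2->0 ok]
  27: obs=z cand={0} pick 0 [0->0 ok]
  28: obs=y cand={1,3} pick 3 [0->3 ok]

0,3,3,3,2,1,3,2,1,1,3,3,3,3,2,3,2,3,3,2,1,3,2,1,1,2,0,0,3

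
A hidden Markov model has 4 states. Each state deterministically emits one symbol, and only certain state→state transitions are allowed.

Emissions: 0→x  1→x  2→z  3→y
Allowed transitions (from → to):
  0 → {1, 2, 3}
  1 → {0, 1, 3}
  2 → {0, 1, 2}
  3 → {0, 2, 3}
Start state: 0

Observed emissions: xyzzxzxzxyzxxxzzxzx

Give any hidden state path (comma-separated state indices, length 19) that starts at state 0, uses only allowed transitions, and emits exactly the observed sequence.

0,3,2,2,0,2,0,2,0,3,2,1,1,0,2,2,0,2,0

  pos 0: x in {0,1}, choose 0; start
  pos 1: y in {3}, choose 3; 0->3 ok
  pos 2: z in {2}, choose 2; 3->2 ok
  pos 3: z in {2}, choose 2; 2->2 ok
  pos 4: x in {0,1}, choose 0; 2->0 ok
  pos 5: z in {2}, choose 2; 0->2 ok
  pos 6: x in {0,1}, choose 0; 2->0 ok
  pos 7: z in {2}, choose 2; 0->2 ok
  pos 8: x in {0,1}, choose 0; 2->0 ok
  pos 9: y in {3}, choose 3; 0->3 ok
  pos 10: z in {2}, choose 2; 3->2 ok
  pos 11: x in {0,1}, choose 1; 2->1 ok
  pos 12: x in {0,1}, choose 1; 1->1 ok
  pos 13: x in {0,1}, choose 0; 1->0 ok
  pos 14: z in {2}, choose 2; 0->2 ok
  pos 15: z in {2}, choose 2; 2->2 ok
  pos 16: x in {0,1}, choose 0; 2->0 ok
  pos 17: z in {2}, choose 2; 0->2 ok
  pos 18: x in {0,1}, choose 0; 2->0 ok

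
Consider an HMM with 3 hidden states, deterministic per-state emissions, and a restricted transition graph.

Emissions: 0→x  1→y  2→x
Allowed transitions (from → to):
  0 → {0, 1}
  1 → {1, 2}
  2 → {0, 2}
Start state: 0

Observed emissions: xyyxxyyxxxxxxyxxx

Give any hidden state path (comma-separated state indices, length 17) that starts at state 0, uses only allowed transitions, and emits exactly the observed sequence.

  [0] x  {0,2}  => 0  start
  [1] y  {1}  => 1  0->1 ok
  [2] y  {1}  => 1  1->1 ok
  [3] x  {0,2}  => 2  1->2 ok
  [4] x  {0,2}  => 0  2->0 ok
  [5] y  {1}  => 1  0->1 ok
  [6] y  {1}  => 1  1->1 ok
  [7] x  {0,2}  => 2  1->2 ok
  [8] x  {0,2}  => 2  2->2 ok
  [9] x  {0,2}  => 2  2->2 ok
  [10] x  {0,2}  => 2  2->2 ok
  [11] x  {0,2}  => 2  2->2 ok
  [12] x  {0,2}  => 0  2->0 ok
  [13] y  {1}  => 1  0->1 ok
  [14] x  {0,2}  => 2  1->2 ok
  [15] x  {0,2}  => 0  2->0 ok
  [16] x  {0,2}  => 0  0->0 ok

0,1,1,2,0,1,1,2,2,2,2,2,0,1,2,0,0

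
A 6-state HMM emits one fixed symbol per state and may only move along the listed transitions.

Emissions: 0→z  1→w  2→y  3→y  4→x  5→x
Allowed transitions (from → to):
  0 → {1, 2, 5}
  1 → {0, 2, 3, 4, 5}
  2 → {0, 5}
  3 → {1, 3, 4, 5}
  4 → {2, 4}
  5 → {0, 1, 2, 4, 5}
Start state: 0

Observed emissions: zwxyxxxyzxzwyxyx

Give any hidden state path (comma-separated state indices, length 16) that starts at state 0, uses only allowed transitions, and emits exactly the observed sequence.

  [0] z  {0}  => 0  start
  [1] w  {1}  => 1  0->1 ok
  [2] x  {4,5}  => 4  1->4 ok
  [3] y  {2,3}  => 2  4->2 ok
  [4] x  {4,5}  => 5  2->5 ok
  [5] x  {4,5}  => 5  5->5 ok
  [6] x  {4,5}  => 4  5->4 ok
  [7] y  {2,3}  => 2  4->2 ok
  [8] z  {0}  => 0  2->0 ok
  [9] x  {4,5}  => 5  0->5 ok
  [10] z  {0}  => 0  5->0 ok
  [11] w  {1}  => 1  0->1 ok
  [12] y  {2,3}  => 3  1->3 ok
  [13] x  {4,5}  => 4  3->4 ok
  [14] y  {2,3}  => 2  4->2 ok
  [15] x  {4,5}  => 5  2->5 ok

0,1,4,2,5,5,4,2,0,5,0,1,3,4,2,5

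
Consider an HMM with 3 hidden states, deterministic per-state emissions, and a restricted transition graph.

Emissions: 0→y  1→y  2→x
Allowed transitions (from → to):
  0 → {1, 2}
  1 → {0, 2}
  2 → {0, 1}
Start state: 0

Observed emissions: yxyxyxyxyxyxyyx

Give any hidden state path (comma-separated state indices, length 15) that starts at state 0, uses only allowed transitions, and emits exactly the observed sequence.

  pos 0: y in {0,1}, choose 0; start
  pos 1: x in {2}, choose 2; 0->2 ok
  pos 2: y in {0,1}, choose 0; 2->0 ok
  pos 3: x in {2}, choose 2; 0->2 ok
  pos 4: y in {0,1}, choose 1; 2->1 ok
  pos 5: x in {2}, choose 2; 1->2 ok
  pos 6: y in {0,1}, choose 1; 2->1 ok
  pos 7: x in {2}, choose 2; 1->2 ok
  pos 8: y in {0,1}, choose 0; 2->0 ok
  pos 9: x in {2}, choose 2; 0->2 ok
  pos 10: y in {0,1}, choose 0; 2->0 ok
  pos 11: x in {2}, choose 2; 0->2 ok
  pos 12: y in {0,1}, choose 0; 2->0 ok
  pos 13: y in {0,1}, choose 1; 0->1 ok
  pos 14: x in {2}, choose 2; 1->2 ok

0,2,0,2,1,2,1,2,0,2,0,2,0,1,2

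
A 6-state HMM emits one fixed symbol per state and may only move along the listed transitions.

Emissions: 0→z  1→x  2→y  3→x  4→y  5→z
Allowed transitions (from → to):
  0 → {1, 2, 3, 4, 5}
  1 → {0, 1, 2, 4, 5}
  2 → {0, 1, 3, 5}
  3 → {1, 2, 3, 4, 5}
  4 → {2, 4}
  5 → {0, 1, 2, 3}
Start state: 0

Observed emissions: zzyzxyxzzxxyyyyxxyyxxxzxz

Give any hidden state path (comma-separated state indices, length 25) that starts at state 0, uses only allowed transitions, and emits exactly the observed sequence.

0,5,2,0,1,2,1,5,0,3,1,4,4,4,2,1,1,4,2,1,1,1,0,3,5

  pos 0: z in {0,5}, choose 0; start
  pos 1: z in {0,5}, choose 5; 0->5 ok
  pos 2: y in {2,4}, choose 2; 5->2 ok
  pos 3: z in {0,5}, choose 0; 2->0 ok
  pos 4: x in {1,3}, choose 1; 0->1 ok
  pos 5: y in {2,4}, choose 2; 1->2 ok
  pos 6: x in {1,3}, choose 1; 2->1 ok
  pos 7: z in {0,5}, choose 5; 1->5 ok
  pos 8: z in {0,5}, choose 0; 5->0 ok
  pos 9: x in {1,3}, choose 3; 0->3 ok
  pos 10: x in {1,3}, choose 1; 3->1 ok
  pos 11: y in {2,4}, choose 4; 1->4 ok
  pos 12: y in {2,4}, choose 4; 4->4 ok
  pos 13: y in {2,4}, choose 4; 4->4 ok
  pos 14: y in {2,4}, choose 2; 4->2 ok
  pos 15: x in {1,3}, choose 1; 2->1 ok
  pos 16: x in {1,3}, choose 1; 1->1 ok
  pos 17: y in {2,4}, choose 4; 1->4 ok
  pos 18: y in {2,4}, choose 2; 4->2 ok
  pos 19: x in {1,3}, choose 1; 2->1 ok
  pos 20: x in {1,3}, choose 1; 1->1 ok
  pos 21: x in {1,3}, choose 1; 1->1 ok
  pos 22: z in {0,5}, choose 0; 1->0 ok
  pos 23: x in {1,3}, choose 3; 0->3 ok
  pos 24: z in {0,5}, choose 5; 3->5 ok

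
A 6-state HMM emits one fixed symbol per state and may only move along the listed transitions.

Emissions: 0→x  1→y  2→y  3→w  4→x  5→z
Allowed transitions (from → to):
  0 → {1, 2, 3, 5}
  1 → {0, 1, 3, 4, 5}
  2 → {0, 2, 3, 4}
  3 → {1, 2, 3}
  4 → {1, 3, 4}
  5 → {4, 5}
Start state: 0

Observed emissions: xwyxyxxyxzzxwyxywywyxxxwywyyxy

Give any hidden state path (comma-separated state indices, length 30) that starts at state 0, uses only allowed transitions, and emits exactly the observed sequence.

0,3,2,0,1,4,4,1,0,5,5,4,3,1,4,1,3,2,3,1,4,4,4,3,2,3,1,1,4,1

  pos 0: x in {0,4}, choose 0; start
  pos 1: w in {3}, choose 3; 0->3 ok
  pos 2: y in {1,2}, choose 2; 3->2 ok
  pos 3: x in {0,4}, choose 0; 2->0 ok
  pos 4: y in {1,2}, choose 1; 0->1 ok
  pos 5: x in {0,4}, choose 4; 1->4 ok
  pos 6: x in {0,4}, choose 4; 4->4 ok
  pos 7: y in {1,2}, choose 1; 4->1 ok
  pos 8: x in {0,4}, choose 0; 1->0 ok
  pos 9: z in {5}, choose 5; 0->5 ok
  pos 10: z in {5}, choose 5; 5->5 ok
  pos 11: x in {0,4}, choose 4; 5->4 ok
  pos 12: w in {3}, choose 3; 4->3 ok
  pos 13: y in {1,2}, choose 1; 3->1 ok
  pos 14: x in {0,4}, choose 4; 1->4 ok
  pos 15: y in {1,2}, choose 1; 4->1 ok
  pos 16: w in {3}, choose 3; 1->3 ok
  pos 17: y in {1,2}, choose 2; 3->2 ok
  pos 18: w in {3}, choose 3; 2->3 ok
  pos 19: y in {1,2}, choose 1; 3->1 ok
  pos 20: x in {0,4}, choose 4; 1->4 ok
  pos 21: x in {0,4}, choose 4; 4->4 ok
  pos 22: x in {0,4}, choose 4; 4->4 ok
  pos 23: w in {3}, choose 3; 4->3 ok
  pos 24: y in {1,2}, choose 2; 3->2 ok
  pos 25: w in {3}, choose 3; 2->3 ok
  pos 26: y in {1,2}, choose 1; 3->1 ok
  pos 27: y in {1,2}, choose 1; 1->1 ok
  pos 28: x in {0,4}, choose 4; 1->4 ok
  pos 29: y in {1,2}, choose 1; 4->1 ok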